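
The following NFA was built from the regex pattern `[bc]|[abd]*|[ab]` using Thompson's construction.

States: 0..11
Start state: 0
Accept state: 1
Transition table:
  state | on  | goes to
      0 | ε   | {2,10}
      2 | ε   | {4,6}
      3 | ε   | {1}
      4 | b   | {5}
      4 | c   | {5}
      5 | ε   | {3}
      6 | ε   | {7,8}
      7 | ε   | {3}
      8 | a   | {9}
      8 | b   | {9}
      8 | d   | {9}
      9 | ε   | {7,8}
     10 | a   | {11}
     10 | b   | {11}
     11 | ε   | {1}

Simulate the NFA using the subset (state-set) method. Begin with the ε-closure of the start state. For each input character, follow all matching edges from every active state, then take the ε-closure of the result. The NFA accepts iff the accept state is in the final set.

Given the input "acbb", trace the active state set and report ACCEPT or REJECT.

S₀ = ε-closure({0}) = {0,1,2,3,4,6,7,8,10}
'a' @ 1: {1,3,7,8,9,11}  (accept∈set)
'c' @ 2: {}  — dead — no transitions
rest 'bb' ignored (set empty)
final: {}; accept 1 not in set

Answer: REJECT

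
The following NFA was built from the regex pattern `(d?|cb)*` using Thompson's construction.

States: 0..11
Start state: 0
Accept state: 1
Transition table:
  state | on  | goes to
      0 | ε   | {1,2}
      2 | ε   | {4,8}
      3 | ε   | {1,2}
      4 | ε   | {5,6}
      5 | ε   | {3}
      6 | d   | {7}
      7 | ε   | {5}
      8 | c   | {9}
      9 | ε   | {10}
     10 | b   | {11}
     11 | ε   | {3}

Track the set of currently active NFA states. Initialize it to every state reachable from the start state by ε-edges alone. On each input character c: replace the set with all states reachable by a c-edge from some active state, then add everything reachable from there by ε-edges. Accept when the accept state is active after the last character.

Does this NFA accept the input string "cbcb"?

Answer: ACCEPT

Derivation:
initial (ε-close {0}): {0,1,2,3,4,5,6,8}
'c' @ 1: {9,10}
'b' @ 2: {1,2,3,4,5,6,8,11}  [accepting]
'c' @ 3: {9,10}
'b' @ 4: {1,2,3,4,5,6,8,11}  [accepting]
end set {1,2,3,4,5,6,8,11} — state 1 in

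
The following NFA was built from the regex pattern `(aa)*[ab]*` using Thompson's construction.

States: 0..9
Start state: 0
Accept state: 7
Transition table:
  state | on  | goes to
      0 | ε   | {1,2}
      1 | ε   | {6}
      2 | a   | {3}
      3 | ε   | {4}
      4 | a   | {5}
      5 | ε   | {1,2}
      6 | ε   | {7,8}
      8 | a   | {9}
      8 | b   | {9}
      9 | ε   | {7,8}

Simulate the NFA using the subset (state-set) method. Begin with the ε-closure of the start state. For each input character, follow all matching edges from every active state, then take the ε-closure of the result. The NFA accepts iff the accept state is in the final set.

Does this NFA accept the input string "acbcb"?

Answer: REJECT

Trace:
start: ε-closure({0}) = {0,1,2,6,7,8}
'a' @ 1: {3,4,7,8,9}  [accepting]
'c' @ 2: {}  — dead — no transitions
rest 'bcb' ignored (set empty)
end set {} — state 7 not in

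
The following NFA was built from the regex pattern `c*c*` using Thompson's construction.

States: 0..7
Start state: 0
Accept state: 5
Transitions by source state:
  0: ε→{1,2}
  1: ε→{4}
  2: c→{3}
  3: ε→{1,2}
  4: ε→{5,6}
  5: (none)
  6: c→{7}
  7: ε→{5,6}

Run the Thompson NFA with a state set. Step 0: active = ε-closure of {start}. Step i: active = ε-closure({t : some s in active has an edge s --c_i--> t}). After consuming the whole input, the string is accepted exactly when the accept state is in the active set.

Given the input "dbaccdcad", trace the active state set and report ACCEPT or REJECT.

Answer: REJECT

Trace:
initial (ε-close {0}): {0,1,2,4,5,6}
'd' @ 1: {}  — no active states
rest 'baccdcad' ignored (set empty)
end set {} — state 5 not in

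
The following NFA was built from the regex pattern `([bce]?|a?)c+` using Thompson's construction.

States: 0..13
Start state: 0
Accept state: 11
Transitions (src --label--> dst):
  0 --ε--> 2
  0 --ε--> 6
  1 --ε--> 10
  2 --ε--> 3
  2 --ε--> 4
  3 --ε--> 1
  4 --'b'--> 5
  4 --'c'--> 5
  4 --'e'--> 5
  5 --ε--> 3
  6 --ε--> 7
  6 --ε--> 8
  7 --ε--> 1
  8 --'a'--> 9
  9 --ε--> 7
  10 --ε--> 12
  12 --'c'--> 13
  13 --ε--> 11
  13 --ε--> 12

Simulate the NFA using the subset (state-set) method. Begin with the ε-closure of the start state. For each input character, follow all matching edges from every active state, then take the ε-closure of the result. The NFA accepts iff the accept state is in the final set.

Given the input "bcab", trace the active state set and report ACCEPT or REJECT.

Answer: REJECT

Derivation:
initial (ε-close {0}): {0,1,2,3,4,6,7,8,10,12}
'b' @ 1: {1,3,5,10,12}
'c' @ 2: {11,12,13}  [accepting]
'a' @ 3: {}  — no active states
rest 'b' ignored (set empty)
final: {}; accept 11 not in set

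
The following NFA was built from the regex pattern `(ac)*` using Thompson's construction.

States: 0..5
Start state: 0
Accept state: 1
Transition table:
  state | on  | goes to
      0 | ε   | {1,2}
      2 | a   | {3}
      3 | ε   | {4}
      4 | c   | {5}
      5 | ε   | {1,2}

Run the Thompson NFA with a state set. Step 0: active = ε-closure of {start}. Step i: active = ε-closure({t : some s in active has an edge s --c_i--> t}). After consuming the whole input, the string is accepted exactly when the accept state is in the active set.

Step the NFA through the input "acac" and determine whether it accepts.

Answer: ACCEPT

Trace:
start: ε-closure({0}) = {0,1,2}
'a' @ 1: {3,4}
'c' @ 2: {1,2,5}  ✓accept
'a' @ 3: {3,4}
'c' @ 4: {1,2,5}  ✓accept
end set {1,2,5} — state 1 in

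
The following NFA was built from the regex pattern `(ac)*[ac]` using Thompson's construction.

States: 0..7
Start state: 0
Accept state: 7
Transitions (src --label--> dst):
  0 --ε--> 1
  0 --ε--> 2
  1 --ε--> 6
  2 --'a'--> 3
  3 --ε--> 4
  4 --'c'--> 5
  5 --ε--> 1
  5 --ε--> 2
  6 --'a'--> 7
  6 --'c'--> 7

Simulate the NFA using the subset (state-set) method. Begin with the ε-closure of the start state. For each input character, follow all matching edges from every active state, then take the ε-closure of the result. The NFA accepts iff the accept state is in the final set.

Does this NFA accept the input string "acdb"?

initial (ε-close {0}): {0,1,2,6}
'a' @ 1: {3,4,7}  ✓accept
'c' @ 2: {1,2,5,6}
'd' @ 3: {}  — dead — no transitions
rest 'b' ignored (set empty)
final: {}; accept 7 not in set

Answer: REJECT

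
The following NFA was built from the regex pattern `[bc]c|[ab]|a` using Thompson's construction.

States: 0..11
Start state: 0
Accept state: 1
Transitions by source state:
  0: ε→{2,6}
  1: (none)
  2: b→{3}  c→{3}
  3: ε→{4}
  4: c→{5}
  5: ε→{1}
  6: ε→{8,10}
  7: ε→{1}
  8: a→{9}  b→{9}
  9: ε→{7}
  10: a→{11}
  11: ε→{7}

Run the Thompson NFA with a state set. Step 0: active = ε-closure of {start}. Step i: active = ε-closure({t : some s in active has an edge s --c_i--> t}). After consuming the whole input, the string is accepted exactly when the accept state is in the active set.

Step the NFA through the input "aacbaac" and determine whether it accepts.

Answer: REJECT

Trace:
start: ε-closure({0}) = {0,2,6,8,10}
'a' @ 1: {1,7,9,11}  [accepting]
'a' @ 2: {}  — state set empty
rest 'cbaac' ignored (set empty)
final: {}; accept 1 not in set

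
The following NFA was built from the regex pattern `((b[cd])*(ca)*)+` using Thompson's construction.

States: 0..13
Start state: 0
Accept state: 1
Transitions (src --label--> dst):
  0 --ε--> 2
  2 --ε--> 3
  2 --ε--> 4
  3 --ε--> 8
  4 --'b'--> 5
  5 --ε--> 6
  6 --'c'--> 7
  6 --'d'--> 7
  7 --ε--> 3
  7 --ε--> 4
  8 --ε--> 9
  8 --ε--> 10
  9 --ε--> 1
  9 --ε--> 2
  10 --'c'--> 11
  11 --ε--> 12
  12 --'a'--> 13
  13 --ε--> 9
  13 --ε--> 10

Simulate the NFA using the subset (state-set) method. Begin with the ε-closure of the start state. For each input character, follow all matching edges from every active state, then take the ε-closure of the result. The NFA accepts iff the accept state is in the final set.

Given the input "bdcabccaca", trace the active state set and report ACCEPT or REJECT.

start: ε-closure({0}) = {0,1,2,3,4,8,9,10}
'b' @ 1: {5,6}
'd' @ 2: {1,2,3,4,7,8,9,10}  [accepting]
'c' @ 3: {11,12}
'a' @ 4: {1,2,3,4,8,9,10,13}  [accepting]
'b' @ 5: {5,6}
'c' @ 6: {1,2,3,4,7,8,9,10}  [accepting]
'c' @ 7: {11,12}
'a' @ 8: {1,2,3,4,8,9,10,13}  [accepting]
'c' @ 9: {11,12}
'a' @ 10: {1,2,3,4,8,9,10,13}  [accepting]
final: {1,2,3,4,8,9,10,13}; accept 1 in set

Answer: ACCEPT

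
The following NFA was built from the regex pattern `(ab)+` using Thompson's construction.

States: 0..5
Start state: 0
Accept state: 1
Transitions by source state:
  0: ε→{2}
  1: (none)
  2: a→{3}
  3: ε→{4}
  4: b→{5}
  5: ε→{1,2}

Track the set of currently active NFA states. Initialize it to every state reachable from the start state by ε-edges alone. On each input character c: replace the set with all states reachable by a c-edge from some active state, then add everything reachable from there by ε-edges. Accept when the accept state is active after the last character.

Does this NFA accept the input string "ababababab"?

initial (ε-close {0}): {0,2}
'a' @ 1: {3,4}
'b' @ 2: {1,2,5}  (accept∈set)
'a' @ 3: {3,4}
'b' @ 4: {1,2,5}  (accept∈set)
'a' @ 5: {3,4}
'b' @ 6: {1,2,5}  (accept∈set)
'a' @ 7: {3,4}
'b' @ 8: {1,2,5}  (accept∈set)
'a' @ 9: {3,4}
'b' @ 10: {1,2,5}  (accept∈set)
after full input: {1,2,5}  (accept=1 in)

Answer: ACCEPT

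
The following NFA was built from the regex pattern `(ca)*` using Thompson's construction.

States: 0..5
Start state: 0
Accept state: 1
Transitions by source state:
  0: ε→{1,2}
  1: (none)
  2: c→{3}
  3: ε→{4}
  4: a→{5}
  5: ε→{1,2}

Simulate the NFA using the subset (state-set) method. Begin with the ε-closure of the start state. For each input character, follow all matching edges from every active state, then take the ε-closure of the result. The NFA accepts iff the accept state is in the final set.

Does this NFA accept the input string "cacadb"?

start: ε-closure({0}) = {0,1,2}
'c' @ 1: {3,4}
'a' @ 2: {1,2,5}  ✓accept
'c' @ 3: {3,4}
'a' @ 4: {1,2,5}  ✓accept
'd' @ 5: {}  — dead — no transitions
rest 'b' ignored (set empty)
after full input: {}  (accept=1 not in)

Answer: REJECT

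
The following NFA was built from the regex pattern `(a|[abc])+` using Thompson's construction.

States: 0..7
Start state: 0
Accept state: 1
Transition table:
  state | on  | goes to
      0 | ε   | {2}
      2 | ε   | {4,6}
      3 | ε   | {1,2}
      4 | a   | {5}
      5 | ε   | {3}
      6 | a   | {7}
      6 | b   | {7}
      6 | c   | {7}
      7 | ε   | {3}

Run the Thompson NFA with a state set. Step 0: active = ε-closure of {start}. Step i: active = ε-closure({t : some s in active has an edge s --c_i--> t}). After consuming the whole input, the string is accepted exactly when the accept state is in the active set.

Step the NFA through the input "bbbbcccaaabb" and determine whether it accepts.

S₀ = ε-closure({0}) = {0,2,4,6}
'b' @ 1: {1,2,3,4,6,7}  (accept∈set)
'b' @ 2: {1,2,3,4,6,7}  (accept∈set)
'b' @ 3: {1,2,3,4,6,7}  (accept∈set)
'b' @ 4: {1,2,3,4,6,7}  (accept∈set)
'c' @ 5: {1,2,3,4,6,7}  (accept∈set)
'c' @ 6: {1,2,3,4,6,7}  (accept∈set)
'c' @ 7: {1,2,3,4,6,7}  (accept∈set)
'a' @ 8: {1,2,3,4,5,6,7}  (accept∈set)
'a' @ 9: {1,2,3,4,5,6,7}  (accept∈set)
'a' @ 10: {1,2,3,4,5,6,7}  (accept∈set)
'b' @ 11: {1,2,3,4,6,7}  (accept∈set)
'b' @ 12: {1,2,3,4,6,7}  (accept∈set)
end set {1,2,3,4,6,7} — state 1 in

Answer: ACCEPT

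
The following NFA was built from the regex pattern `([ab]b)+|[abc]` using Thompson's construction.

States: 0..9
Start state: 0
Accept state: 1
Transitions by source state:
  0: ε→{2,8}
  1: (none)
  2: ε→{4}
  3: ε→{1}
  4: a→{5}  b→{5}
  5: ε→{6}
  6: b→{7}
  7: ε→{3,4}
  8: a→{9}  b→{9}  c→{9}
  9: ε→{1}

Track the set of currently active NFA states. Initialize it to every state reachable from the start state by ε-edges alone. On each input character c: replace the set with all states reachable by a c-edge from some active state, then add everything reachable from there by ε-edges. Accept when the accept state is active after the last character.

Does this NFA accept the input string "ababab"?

Answer: ACCEPT

Steps:
start: ε-closure({0}) = {0,2,4,8}
'a' @ 1: {1,5,6,9}  (accept∈set)
'b' @ 2: {1,3,4,7}  (accept∈set)
'a' @ 3: {5,6}
'b' @ 4: {1,3,4,7}  (accept∈set)
'a' @ 5: {5,6}
'b' @ 6: {1,3,4,7}  (accept∈set)
end set {1,3,4,7} — state 1 in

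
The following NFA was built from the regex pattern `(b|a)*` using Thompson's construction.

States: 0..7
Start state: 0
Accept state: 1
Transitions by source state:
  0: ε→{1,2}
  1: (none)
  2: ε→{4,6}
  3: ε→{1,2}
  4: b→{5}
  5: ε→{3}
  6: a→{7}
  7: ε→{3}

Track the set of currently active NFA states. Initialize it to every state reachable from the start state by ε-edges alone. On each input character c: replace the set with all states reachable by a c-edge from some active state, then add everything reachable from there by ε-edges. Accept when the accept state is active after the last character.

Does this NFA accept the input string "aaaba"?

start: ε-closure({0}) = {0,1,2,4,6}
'a' @ 1: {1,2,3,4,6,7}  ✓accept
'a' @ 2: {1,2,3,4,6,7}  ✓accept
'a' @ 3: {1,2,3,4,6,7}  ✓accept
'b' @ 4: {1,2,3,4,5,6}  ✓accept
'a' @ 5: {1,2,3,4,6,7}  ✓accept
end set {1,2,3,4,6,7} — state 1 in

Answer: ACCEPT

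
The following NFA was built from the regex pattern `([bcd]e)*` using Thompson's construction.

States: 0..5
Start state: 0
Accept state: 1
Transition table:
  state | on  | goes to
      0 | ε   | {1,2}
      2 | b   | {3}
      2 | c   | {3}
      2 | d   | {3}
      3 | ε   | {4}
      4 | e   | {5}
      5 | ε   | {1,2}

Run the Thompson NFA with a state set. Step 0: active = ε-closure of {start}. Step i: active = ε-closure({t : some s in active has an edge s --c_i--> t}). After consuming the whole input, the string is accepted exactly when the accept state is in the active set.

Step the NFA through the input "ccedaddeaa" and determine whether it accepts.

start: ε-closure({0}) = {0,1,2}
'c' @ 1: {3,4}
'c' @ 2: {}  — no active states
rest 'edaddeaa' ignored (set empty)
end set {} — state 1 not in

Answer: REJECT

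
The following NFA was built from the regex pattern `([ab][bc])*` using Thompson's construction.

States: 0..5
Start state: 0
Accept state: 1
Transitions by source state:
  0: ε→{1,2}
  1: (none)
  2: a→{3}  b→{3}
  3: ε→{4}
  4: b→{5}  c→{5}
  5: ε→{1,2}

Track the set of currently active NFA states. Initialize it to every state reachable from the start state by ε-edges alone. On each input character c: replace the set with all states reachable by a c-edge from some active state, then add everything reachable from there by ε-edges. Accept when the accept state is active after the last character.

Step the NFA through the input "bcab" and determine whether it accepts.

start: ε-closure({0}) = {0,1,2}
'b' @ 1: {3,4}
'c' @ 2: {1,2,5}  (accept∈set)
'a' @ 3: {3,4}
'b' @ 4: {1,2,5}  (accept∈set)
after full input: {1,2,5}  (accept=1 in)

Answer: ACCEPT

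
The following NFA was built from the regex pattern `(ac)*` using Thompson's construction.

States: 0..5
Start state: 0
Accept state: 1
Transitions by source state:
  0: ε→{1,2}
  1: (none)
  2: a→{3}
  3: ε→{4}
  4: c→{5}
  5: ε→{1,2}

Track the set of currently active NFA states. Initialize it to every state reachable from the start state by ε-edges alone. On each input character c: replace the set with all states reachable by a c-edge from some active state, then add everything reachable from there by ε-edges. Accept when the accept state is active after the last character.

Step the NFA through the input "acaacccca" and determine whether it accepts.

start: ε-closure({0}) = {0,1,2}
'a' @ 1: {3,4}
'c' @ 2: {1,2,5}  (accept∈set)
'a' @ 3: {3,4}
'a' @ 4: {}  — no active states
rest 'cccca' ignored (set empty)
after full input: {}  (accept=1 not in)

Answer: REJECT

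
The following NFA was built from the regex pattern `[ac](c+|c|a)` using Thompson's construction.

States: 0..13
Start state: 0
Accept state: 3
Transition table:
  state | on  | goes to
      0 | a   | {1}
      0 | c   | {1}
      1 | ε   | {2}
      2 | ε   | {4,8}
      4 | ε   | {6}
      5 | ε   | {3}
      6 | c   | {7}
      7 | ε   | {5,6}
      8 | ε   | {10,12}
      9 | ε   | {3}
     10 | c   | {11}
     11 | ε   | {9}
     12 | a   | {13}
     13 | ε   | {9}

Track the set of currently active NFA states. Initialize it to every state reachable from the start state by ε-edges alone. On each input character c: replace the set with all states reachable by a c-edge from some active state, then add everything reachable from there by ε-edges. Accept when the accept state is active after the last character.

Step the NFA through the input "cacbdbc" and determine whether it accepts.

Answer: REJECT

Derivation:
S₀ = ε-closure({0}) = {0}
'c' @ 1: {1,2,4,6,8,10,12}
'a' @ 2: {3,9,13}  ✓accept
'c' @ 3: {}  — state set empty
rest 'bdbc' ignored (set empty)
after full input: {}  (accept=3 not in)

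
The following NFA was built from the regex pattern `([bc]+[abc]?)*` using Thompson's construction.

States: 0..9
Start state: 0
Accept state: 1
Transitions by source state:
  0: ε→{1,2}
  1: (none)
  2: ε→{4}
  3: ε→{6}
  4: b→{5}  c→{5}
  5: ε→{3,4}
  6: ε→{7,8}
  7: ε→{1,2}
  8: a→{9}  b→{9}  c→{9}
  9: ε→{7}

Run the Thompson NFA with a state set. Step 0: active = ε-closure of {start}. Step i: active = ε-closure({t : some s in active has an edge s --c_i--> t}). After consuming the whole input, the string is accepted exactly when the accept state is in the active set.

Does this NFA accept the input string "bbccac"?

initial (ε-close {0}): {0,1,2,4}
'b' @ 1: {1,2,3,4,5,6,7,8}  [accepting]
'b' @ 2: {1,2,3,4,5,6,7,8,9}  [accepting]
'c' @ 3: {1,2,3,4,5,6,7,8,9}  [accepting]
'c' @ 4: {1,2,3,4,5,6,7,8,9}  [accepting]
'a' @ 5: {1,2,4,7,9}  [accepting]
'c' @ 6: {1,2,3,4,5,6,7,8}  [accepting]
after full input: {1,2,3,4,5,6,7,8}  (accept=1 in)

Answer: ACCEPT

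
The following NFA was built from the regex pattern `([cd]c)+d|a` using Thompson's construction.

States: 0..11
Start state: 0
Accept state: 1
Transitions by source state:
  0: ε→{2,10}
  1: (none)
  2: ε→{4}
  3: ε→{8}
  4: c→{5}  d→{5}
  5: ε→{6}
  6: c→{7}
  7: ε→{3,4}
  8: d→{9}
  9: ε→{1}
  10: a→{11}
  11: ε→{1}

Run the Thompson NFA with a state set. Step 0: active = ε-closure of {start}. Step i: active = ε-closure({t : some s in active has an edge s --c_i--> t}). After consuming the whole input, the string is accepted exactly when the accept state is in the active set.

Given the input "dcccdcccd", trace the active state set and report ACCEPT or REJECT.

S₀ = ε-closure({0}) = {0,2,4,10}
'd' @ 1: {5,6}
'c' @ 2: {3,4,7,8}
'c' @ 3: {5,6}
'c' @ 4: {3,4,7,8}
'd' @ 5: {1,5,6,9}  (accept∈set)
'c' @ 6: {3,4,7,8}
'c' @ 7: {5,6}
'c' @ 8: {3,4,7,8}
'd' @ 9: {1,5,6,9}  (accept∈set)
end set {1,5,6,9} — state 1 in

Answer: ACCEPT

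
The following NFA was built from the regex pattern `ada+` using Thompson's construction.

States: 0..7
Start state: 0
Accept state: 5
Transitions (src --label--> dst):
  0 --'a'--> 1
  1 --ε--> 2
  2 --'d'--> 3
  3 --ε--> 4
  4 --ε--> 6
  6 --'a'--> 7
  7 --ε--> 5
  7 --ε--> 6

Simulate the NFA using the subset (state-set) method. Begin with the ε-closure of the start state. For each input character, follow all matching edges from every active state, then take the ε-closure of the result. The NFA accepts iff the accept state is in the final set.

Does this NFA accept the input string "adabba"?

S₀ = ε-closure({0}) = {0}
'a' @ 1: {1,2}
'd' @ 2: {3,4,6}
'a' @ 3: {5,6,7}  ✓accept
'b' @ 4: {}  — dead — no transitions
rest 'ba' ignored (set empty)
final: {}; accept 5 not in set

Answer: REJECT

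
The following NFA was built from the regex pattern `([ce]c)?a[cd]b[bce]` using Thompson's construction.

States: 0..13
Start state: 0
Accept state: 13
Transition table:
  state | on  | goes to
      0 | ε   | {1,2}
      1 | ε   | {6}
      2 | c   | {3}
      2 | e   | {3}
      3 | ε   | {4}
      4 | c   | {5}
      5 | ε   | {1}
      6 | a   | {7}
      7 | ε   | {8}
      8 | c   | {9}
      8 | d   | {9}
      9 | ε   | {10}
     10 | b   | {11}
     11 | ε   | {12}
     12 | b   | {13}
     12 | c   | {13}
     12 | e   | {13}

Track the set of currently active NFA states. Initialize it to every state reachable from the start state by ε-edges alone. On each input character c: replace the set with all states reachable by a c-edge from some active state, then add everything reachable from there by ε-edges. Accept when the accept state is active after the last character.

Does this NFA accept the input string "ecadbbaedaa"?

Answer: REJECT

Steps:
start: ε-closure({0}) = {0,1,2,6}
'e' @ 1: {3,4}
'c' @ 2: {1,5,6}
'a' @ 3: {7,8}
'd' @ 4: {9,10}
'b' @ 5: {11,12}
'b' @ 6: {13}  [accepting]
'a' @ 7: {}  — no active states
rest 'edaa' ignored (set empty)
end set {} — state 13 not in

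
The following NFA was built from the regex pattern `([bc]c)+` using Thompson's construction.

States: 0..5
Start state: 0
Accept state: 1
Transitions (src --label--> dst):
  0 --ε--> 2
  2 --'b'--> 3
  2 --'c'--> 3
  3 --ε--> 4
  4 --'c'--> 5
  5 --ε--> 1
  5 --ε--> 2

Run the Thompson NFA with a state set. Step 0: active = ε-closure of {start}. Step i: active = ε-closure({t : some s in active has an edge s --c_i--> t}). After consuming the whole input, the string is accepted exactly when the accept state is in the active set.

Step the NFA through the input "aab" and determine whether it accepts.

start: ε-closure({0}) = {0,2}
'a' @ 1: {}  — dead — no transitions
rest 'ab' ignored (set empty)
end set {} — state 1 not in

Answer: REJECT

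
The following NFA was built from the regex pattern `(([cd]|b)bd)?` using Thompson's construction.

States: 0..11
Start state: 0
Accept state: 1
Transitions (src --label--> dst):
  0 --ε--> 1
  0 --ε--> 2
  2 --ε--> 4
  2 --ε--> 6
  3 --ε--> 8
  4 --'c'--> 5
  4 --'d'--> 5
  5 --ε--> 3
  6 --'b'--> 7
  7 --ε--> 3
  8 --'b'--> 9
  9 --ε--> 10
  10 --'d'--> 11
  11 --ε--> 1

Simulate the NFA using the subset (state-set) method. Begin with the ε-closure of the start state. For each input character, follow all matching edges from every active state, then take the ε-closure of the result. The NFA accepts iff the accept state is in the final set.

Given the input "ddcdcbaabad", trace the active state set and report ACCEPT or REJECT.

Answer: REJECT

Derivation:
S₀ = ε-closure({0}) = {0,1,2,4,6}
'd' @ 1: {3,5,8}
'd' @ 2: {}  — no active states
rest 'cdcbaabad' ignored (set empty)
final: {}; accept 1 not in set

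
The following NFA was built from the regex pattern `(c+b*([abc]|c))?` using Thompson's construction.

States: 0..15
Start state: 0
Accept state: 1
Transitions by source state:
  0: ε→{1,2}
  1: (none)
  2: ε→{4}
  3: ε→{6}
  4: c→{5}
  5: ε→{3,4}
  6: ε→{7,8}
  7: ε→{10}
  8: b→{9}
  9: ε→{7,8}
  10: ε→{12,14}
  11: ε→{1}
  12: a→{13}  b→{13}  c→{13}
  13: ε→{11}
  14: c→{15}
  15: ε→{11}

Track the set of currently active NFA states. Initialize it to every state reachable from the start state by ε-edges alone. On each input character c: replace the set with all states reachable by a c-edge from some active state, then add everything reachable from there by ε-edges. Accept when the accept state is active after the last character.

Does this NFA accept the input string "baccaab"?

initial (ε-close {0}): {0,1,2,4}
'b' @ 1: {}  — state set empty
rest 'accaab' ignored (set empty)
after full input: {}  (accept=1 not in)

Answer: REJECT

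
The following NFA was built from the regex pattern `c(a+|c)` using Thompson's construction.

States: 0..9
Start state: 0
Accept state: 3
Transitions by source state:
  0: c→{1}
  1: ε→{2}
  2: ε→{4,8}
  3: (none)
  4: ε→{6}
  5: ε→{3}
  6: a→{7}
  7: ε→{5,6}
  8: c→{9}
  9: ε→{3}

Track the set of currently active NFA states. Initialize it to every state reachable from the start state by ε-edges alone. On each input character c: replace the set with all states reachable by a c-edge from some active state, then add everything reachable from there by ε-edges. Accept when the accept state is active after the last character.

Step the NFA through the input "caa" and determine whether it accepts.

Answer: ACCEPT

Derivation:
initial (ε-close {0}): {0}
'c' @ 1: {1,2,4,6,8}
'a' @ 2: {3,5,6,7}  (accept∈set)
'a' @ 3: {3,5,6,7}  (accept∈set)
end set {3,5,6,7} — state 3 in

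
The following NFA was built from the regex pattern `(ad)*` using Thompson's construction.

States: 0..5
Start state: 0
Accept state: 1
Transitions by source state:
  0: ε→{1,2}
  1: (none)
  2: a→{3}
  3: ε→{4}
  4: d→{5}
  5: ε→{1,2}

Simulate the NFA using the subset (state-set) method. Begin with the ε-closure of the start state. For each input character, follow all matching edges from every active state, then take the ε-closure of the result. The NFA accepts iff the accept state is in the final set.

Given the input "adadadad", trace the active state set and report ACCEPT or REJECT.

start: ε-closure({0}) = {0,1,2}
'a' @ 1: {3,4}
'd' @ 2: {1,2,5}  ✓accept
'a' @ 3: {3,4}
'd' @ 4: {1,2,5}  ✓accept
'a' @ 5: {3,4}
'd' @ 6: {1,2,5}  ✓accept
'a' @ 7: {3,4}
'd' @ 8: {1,2,5}  ✓accept
after full input: {1,2,5}  (accept=1 in)

Answer: ACCEPT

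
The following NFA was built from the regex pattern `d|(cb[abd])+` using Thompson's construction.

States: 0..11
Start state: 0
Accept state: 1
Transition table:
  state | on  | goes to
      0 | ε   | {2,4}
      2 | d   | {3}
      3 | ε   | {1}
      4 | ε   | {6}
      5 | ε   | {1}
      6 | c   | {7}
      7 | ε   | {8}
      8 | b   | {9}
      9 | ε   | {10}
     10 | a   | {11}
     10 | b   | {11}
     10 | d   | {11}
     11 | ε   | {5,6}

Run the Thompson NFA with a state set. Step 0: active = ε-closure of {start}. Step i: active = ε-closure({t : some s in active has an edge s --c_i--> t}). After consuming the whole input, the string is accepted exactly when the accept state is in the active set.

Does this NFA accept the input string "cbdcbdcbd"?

Answer: ACCEPT

Trace:
start: ε-closure({0}) = {0,2,4,6}
'c' @ 1: {7,8}
'b' @ 2: {9,10}
'd' @ 3: {1,5,6,11}  (accept∈set)
'c' @ 4: {7,8}
'b' @ 5: {9,10}
'd' @ 6: {1,5,6,11}  (accept∈set)
'c' @ 7: {7,8}
'b' @ 8: {9,10}
'd' @ 9: {1,5,6,11}  (accept∈set)
final: {1,5,6,11}; accept 1 in set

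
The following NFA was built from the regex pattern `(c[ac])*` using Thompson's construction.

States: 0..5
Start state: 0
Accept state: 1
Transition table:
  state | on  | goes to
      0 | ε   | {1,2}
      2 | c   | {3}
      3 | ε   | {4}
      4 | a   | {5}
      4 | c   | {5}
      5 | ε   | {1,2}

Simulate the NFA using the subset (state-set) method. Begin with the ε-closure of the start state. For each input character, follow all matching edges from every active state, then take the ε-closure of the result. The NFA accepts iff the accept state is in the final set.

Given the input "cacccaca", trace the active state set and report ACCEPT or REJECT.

initial (ε-close {0}): {0,1,2}
'c' @ 1: {3,4}
'a' @ 2: {1,2,5}  [accepting]
'c' @ 3: {3,4}
'c' @ 4: {1,2,5}  [accepting]
'c' @ 5: {3,4}
'a' @ 6: {1,2,5}  [accepting]
'c' @ 7: {3,4}
'a' @ 8: {1,2,5}  [accepting]
end set {1,2,5} — state 1 in

Answer: ACCEPT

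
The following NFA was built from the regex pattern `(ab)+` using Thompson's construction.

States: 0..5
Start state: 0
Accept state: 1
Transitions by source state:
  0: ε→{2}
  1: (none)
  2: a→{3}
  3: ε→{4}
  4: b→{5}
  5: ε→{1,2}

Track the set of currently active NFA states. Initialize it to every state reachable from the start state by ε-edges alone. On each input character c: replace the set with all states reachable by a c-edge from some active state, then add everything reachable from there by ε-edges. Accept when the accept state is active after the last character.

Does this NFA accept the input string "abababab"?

initial (ε-close {0}): {0,2}
'a' @ 1: {3,4}
'b' @ 2: {1,2,5}  (accept∈set)
'a' @ 3: {3,4}
'b' @ 4: {1,2,5}  (accept∈set)
'a' @ 5: {3,4}
'b' @ 6: {1,2,5}  (accept∈set)
'a' @ 7: {3,4}
'b' @ 8: {1,2,5}  (accept∈set)
final: {1,2,5}; accept 1 in set

Answer: ACCEPT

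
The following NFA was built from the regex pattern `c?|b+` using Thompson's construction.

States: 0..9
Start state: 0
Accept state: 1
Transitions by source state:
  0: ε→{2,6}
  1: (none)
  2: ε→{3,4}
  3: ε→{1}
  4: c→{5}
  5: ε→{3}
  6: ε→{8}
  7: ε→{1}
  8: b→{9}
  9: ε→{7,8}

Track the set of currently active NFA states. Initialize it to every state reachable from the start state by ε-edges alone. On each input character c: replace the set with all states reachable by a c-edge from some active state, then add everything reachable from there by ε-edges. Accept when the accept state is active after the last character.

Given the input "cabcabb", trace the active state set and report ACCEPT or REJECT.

start: ε-closure({0}) = {0,1,2,3,4,6,8}
'c' @ 1: {1,3,5}  [accepting]
'a' @ 2: {}  — no active states
rest 'bcabb' ignored (set empty)
after full input: {}  (accept=1 not in)

Answer: REJECT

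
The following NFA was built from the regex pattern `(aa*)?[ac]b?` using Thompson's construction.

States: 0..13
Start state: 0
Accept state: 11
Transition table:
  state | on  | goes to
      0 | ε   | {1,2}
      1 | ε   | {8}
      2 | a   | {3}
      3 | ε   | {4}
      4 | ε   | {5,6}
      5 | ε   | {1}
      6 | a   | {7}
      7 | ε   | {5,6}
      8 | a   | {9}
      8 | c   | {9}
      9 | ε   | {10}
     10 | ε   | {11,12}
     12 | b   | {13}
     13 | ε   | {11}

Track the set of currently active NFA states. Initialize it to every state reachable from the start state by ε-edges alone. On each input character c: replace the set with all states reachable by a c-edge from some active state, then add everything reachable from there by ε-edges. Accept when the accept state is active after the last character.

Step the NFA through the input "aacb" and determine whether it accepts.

Answer: ACCEPT

Derivation:
S₀ = ε-closure({0}) = {0,1,2,8}
'a' @ 1: {1,3,4,5,6,8,9,10,11,12}  (accept∈set)
'a' @ 2: {1,5,6,7,8,9,10,11,12}  (accept∈set)
'c' @ 3: {9,10,11,12}  (accept∈set)
'b' @ 4: {11,13}  (accept∈set)
final: {11,13}; accept 11 in set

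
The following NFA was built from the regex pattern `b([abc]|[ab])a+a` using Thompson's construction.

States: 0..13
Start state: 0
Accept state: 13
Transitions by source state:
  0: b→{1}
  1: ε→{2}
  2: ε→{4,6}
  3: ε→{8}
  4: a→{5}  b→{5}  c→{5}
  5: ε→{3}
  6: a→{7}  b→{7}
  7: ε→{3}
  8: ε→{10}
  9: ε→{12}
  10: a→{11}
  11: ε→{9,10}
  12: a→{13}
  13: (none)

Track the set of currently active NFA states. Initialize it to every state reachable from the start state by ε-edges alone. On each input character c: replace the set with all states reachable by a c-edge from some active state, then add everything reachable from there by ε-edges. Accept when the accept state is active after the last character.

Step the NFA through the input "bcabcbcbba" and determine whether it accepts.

S₀ = ε-closure({0}) = {0}
'b' @ 1: {1,2,4,6}
'c' @ 2: {3,5,8,10}
'a' @ 3: {9,10,11,12}
'b' @ 4: {}  — state set empty
rest 'cbcbba' ignored (set empty)
final: {}; accept 13 not in set

Answer: REJECT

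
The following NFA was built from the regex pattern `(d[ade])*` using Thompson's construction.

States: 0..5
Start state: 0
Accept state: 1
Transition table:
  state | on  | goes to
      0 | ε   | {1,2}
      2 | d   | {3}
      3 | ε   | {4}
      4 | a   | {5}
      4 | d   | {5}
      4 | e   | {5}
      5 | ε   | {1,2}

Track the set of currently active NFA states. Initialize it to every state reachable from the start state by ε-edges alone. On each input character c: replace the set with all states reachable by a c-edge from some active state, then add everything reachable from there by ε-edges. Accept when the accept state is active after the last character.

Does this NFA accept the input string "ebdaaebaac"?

start: ε-closure({0}) = {0,1,2}
'e' @ 1: {}  — state set empty
rest 'bdaaebaac' ignored (set empty)
after full input: {}  (accept=1 not in)

Answer: REJECT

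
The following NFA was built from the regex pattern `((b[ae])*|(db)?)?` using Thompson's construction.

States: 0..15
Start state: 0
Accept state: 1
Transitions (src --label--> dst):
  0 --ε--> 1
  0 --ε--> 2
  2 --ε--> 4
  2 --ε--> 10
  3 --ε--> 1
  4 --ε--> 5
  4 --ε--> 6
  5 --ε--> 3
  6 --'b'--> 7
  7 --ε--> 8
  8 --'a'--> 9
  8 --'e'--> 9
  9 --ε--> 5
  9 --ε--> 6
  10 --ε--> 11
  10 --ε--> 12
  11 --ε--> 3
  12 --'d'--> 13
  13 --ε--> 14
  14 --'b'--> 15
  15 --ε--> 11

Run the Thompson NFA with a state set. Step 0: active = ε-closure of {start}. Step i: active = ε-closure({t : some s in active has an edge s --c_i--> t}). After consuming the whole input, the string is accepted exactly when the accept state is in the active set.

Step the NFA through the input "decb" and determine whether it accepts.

Answer: REJECT

Trace:
start: ε-closure({0}) = {0,1,2,3,4,5,6,10,11,12}
'd' @ 1: {13,14}
'e' @ 2: {}  — no active states
rest 'cb' ignored (set empty)
final: {}; accept 1 not in set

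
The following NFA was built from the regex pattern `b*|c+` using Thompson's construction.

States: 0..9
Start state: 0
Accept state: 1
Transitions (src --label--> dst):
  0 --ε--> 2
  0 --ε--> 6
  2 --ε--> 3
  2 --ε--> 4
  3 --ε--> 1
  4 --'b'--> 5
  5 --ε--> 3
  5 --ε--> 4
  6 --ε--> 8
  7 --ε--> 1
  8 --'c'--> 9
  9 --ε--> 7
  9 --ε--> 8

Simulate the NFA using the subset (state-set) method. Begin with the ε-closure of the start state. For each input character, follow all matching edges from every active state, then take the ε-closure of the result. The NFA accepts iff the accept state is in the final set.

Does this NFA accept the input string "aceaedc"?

Answer: REJECT

Derivation:
S₀ = ε-closure({0}) = {0,1,2,3,4,6,8}
'a' @ 1: {}  — no active states
rest 'ceaedc' ignored (set empty)
end set {} — state 1 not in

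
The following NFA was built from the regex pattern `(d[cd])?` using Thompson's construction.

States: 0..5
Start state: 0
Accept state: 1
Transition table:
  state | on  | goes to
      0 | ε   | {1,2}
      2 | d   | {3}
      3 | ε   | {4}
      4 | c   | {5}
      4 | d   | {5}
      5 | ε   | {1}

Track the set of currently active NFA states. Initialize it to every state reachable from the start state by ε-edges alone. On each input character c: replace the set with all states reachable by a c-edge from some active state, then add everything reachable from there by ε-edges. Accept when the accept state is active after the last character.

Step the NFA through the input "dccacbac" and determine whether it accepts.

start: ε-closure({0}) = {0,1,2}
'd' @ 1: {3,4}
'c' @ 2: {1,5}  [accepting]
'c' @ 3: {}  — no active states
rest 'acbac' ignored (set empty)
final: {}; accept 1 not in set

Answer: REJECT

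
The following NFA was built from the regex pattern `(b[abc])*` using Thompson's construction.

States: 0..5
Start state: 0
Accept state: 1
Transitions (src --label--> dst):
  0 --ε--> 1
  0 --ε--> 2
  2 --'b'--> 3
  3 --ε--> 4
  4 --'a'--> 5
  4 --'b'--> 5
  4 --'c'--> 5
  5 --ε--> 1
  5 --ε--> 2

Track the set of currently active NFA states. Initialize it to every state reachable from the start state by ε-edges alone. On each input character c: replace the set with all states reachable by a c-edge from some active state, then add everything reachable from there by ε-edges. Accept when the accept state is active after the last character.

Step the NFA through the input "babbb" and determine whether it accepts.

S₀ = ε-closure({0}) = {0,1,2}
'b' @ 1: {3,4}
'a' @ 2: {1,2,5}  ✓accept
'b' @ 3: {3,4}
'b' @ 4: {1,2,5}  ✓accept
'b' @ 5: {3,4}
final: {3,4}; accept 1 not in set

Answer: REJECT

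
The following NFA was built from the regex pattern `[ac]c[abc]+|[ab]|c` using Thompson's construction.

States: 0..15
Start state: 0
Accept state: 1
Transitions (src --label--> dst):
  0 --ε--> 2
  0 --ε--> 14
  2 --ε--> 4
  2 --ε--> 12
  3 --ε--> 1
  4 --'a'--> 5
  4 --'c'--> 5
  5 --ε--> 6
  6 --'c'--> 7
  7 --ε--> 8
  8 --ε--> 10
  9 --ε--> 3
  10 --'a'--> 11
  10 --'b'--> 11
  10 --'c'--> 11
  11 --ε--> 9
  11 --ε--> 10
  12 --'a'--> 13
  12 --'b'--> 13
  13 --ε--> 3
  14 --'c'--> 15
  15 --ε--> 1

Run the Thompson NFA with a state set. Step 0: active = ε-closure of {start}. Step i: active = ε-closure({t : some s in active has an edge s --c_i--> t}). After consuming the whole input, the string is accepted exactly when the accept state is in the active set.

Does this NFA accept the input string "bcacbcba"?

Answer: REJECT

Trace:
initial (ε-close {0}): {0,2,4,12,14}
'b' @ 1: {1,3,13}  ✓accept
'c' @ 2: {}  — dead — no transitions
rest 'acbcba' ignored (set empty)
final: {}; accept 1 not in set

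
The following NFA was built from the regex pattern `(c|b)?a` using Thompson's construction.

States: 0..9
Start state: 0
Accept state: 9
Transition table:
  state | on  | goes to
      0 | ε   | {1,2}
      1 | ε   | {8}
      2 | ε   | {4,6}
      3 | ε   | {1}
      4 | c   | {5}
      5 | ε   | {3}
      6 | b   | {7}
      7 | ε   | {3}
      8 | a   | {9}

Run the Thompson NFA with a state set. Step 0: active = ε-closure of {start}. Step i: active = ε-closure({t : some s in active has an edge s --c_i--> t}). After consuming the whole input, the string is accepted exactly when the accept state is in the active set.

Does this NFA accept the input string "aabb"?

start: ε-closure({0}) = {0,1,2,4,6,8}
'a' @ 1: {9}  [accepting]
'a' @ 2: {}  — state set empty
rest 'bb' ignored (set empty)
after full input: {}  (accept=9 not in)

Answer: REJECT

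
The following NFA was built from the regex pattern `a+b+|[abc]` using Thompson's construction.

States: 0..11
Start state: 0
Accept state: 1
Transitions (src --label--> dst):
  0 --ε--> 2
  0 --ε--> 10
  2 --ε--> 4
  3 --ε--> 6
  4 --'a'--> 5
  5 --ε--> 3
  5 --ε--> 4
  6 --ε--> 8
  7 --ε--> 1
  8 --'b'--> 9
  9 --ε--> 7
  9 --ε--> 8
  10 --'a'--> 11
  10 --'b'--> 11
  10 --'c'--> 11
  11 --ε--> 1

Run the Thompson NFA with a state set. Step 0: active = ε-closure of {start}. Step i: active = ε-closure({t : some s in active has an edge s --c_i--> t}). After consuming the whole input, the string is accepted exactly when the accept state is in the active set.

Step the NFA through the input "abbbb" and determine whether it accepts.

initial (ε-close {0}): {0,2,4,10}
'a' @ 1: {1,3,4,5,6,8,11}  [accepting]
'b' @ 2: {1,7,8,9}  [accepting]
'b' @ 3: {1,7,8,9}  [accepting]
'b' @ 4: {1,7,8,9}  [accepting]
'b' @ 5: {1,7,8,9}  [accepting]
end set {1,7,8,9} — state 1 in

Answer: ACCEPT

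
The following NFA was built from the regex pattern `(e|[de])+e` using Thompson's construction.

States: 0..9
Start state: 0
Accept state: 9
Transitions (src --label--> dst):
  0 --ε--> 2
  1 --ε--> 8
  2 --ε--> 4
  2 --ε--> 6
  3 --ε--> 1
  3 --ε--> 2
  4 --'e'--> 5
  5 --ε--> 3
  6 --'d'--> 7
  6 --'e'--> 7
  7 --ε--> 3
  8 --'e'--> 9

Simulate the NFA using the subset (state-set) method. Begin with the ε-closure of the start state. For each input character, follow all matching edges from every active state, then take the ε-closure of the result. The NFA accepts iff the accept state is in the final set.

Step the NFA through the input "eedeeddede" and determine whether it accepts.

Answer: ACCEPT

Derivation:
S₀ = ε-closure({0}) = {0,2,4,6}
'e' @ 1: {1,2,3,4,5,6,7,8}
'e' @ 2: {1,2,3,4,5,6,7,8,9}  [accepting]
'd' @ 3: {1,2,3,4,6,7,8}
'e' @ 4: {1,2,3,4,5,6,7,8,9}  [accepting]
'e' @ 5: {1,2,3,4,5,6,7,8,9}  [accepting]
'd' @ 6: {1,2,3,4,6,7,8}
'd' @ 7: {1,2,3,4,6,7,8}
'e' @ 8: {1,2,3,4,5,6,7,8,9}  [accepting]
'd' @ 9: {1,2,3,4,6,7,8}
'e' @ 10: {1,2,3,4,5,6,7,8,9}  [accepting]
end set {1,2,3,4,5,6,7,8,9} — state 9 in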